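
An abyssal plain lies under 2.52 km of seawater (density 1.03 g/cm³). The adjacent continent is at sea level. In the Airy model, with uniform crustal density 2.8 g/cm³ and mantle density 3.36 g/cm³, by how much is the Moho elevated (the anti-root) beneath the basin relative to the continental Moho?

Balancing pressure at the compensation depth: replacing crust with seawater at the top is compensated by replacing crust with mantle at the base: d (ρ_c − ρ_w) = a (ρ_m − ρ_c).
a = d (ρ_c − ρ_w)/(ρ_m − ρ_c) = 2.52 km × 1.77/0.56 = 7.96 km.

7.96 km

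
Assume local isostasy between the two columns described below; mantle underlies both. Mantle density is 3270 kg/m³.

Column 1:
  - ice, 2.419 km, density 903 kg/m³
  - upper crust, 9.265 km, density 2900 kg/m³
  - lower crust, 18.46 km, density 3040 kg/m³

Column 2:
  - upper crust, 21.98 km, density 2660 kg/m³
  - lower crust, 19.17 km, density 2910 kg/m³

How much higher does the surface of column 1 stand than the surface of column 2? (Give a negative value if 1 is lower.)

−2.11 km

For any compensation level in the mantle, the mantle terms cancel and isostasy reduces to e = (Σt_1 − Σt_2) − (Σ(ρt)_1 − Σ(ρt)_2) / ρ_m.
Σt_1 = 30.144 km; Σt_2 = 41.15 km; Σ(ρt)_1 = 85171.257; Σ(ρt)_2 = 114251.5 (in km·kg/m³).
e = (30.144 − 41.15) − (85171.257 − 114251.5) / 3270 = −2.11 km.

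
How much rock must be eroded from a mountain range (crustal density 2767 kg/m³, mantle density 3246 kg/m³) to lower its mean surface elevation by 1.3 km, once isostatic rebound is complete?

8.81 km

Net drop Δ = e − u = e − e ρ_c/ρ_m = e (ρ_m − ρ_c)/ρ_m.
e = Δ ρ_m/(ρ_m − ρ_c) = 1.3 km × 3246/479 = 8.81 km.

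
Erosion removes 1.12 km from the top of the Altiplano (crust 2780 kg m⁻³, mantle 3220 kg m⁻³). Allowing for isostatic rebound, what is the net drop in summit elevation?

0.153 km

Rebound u = e ρ_c/ρ_m = 1.12 km × 2780/3220 = 0.967 km.
Net surface drop = e − u = 1.12 km − 0.967 km = e (ρ_m − ρ_c)/ρ_m = 0.153 km.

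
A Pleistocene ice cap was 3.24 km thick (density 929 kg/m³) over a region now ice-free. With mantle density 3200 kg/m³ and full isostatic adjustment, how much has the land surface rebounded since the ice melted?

Removing the load lets mantle flow back in; uplift u satisfies ρ_ice t = ρ_m u.
u = t ρ_ice/ρ_m = 3.24 km × 929/3200 = 0.941 km.

0.941 km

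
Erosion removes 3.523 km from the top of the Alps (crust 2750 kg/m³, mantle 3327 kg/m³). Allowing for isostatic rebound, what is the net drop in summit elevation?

Rebound u = e ρ_c/ρ_m = 3.523 km × 2750/3327 = 2.912 km.
Net surface drop = e − u = 3.523 km − 2.912 km = e (ρ_m − ρ_c)/ρ_m = 0.611 km.

0.611 km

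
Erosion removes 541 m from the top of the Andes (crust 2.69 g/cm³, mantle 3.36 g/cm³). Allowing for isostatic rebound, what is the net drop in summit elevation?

108 m

Rebound u = e ρ_c/ρ_m = 541 m × 2.69/3.36 = 433.1 m.
Net surface drop = e − u = 541 m − 433.1 m = e (ρ_m − ρ_c)/ρ_m = 108 m.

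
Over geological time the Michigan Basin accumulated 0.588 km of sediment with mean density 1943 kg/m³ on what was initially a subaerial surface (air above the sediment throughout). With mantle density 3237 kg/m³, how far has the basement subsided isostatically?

0.353 km

Subaerial load: s = t ρ_sed / ρ_m = 0.588 km × 1943/3237 = 0.353 km.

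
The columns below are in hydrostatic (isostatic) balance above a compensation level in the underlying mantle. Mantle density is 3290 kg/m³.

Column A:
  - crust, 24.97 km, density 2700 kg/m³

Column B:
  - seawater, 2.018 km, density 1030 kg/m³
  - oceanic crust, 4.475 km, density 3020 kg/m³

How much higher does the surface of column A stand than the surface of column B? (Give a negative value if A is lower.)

2.72 km

For any compensation level in the mantle, the mantle terms cancel and isostasy reduces to e = (Σt_A − Σt_B) − (Σ(ρt)_A − Σ(ρt)_B) / ρ_m.
Σt_A = 24.97 km; Σt_B = 6.493 km; Σ(ρt)_A = 67419; Σ(ρt)_B = 15593.04 (in km·kg/m³).
e = (24.97 − 6.493) − (67419 − 15593.04) / 3290 = 2.72 km.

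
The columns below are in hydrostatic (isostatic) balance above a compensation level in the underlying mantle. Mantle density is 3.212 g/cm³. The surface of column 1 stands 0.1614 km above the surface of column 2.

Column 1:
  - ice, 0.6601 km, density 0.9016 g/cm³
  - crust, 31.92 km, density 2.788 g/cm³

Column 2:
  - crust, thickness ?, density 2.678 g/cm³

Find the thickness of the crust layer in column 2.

Take the compensation level at the base of the deeper column (depth z_c below the surface of column 1) and equate Σ ρ_i t_i down to z_c; mantle fills any gap and the z_c terms cancel.
Column 1: 0.6601×0.9016 + 31.92×2.788 + (z_c − 32.5801)×3.212
Column 2: 0.1614×0 + x×2.678 + (z_c − 0.1614 − 0 − x)×3.212
The z_c×3.212 term appears on both sides and cancels. Collect the known terms of each column as K = Σ(ρt)_known − 3.212 × (depth of known layers): K_1 = 89.5881062 − 3.212×32.5801 = −15.059175; K_2 = 0 − 3.212×(0.1614 + 0) = −0.5184168.
Balance: K_1 = K_2 − x×(3.212 − 2.678), so x = (K_2 − K_1)/(3.212 − 2.678) = 14.5408/0.534 = 27.2 km.

27.2 km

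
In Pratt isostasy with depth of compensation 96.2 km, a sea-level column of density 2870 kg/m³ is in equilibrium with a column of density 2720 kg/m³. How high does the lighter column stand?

ρ_ref D = ρ (D + h) → h = D (ρ_ref − ρ)/ρ.
h = 96.2 km × (2870 − 2720)/2720 = 5.31 km.

5.31 km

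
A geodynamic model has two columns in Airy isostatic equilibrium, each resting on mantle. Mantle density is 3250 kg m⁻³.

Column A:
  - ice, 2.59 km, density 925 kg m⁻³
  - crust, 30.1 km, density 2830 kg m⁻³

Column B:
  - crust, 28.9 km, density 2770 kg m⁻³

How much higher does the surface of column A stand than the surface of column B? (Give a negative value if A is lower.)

For any compensation level in the mantle, the mantle terms cancel and isostasy reduces to e = (Σt_A − Σt_B) − (Σ(ρt)_A − Σ(ρt)_B) / ρ_m.
Σt_A = 32.69 km; Σt_B = 28.9 km; Σ(ρt)_A = 87578.75; Σ(ρt)_B = 80053 (in km·kg m⁻³).
e = (32.69 − 28.9) − (87578.75 − 80053) / 3250 = 1.47 km.

1.47 km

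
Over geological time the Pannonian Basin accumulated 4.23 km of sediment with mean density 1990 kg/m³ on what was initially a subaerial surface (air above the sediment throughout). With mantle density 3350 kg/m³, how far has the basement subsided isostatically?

Subaerial load: s = t ρ_sed / ρ_m = 4.23 km × 1990/3350 = 2.51 km.

2.51 km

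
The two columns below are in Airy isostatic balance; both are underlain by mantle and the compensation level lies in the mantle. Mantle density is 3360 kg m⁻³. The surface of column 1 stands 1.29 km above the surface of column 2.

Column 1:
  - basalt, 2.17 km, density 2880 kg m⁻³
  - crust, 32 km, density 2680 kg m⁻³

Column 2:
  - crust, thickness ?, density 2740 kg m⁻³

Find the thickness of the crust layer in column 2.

Take the compensation level at the base of the deeper column (depth z_c below the surface of column 1) and equate Σ ρ_i t_i down to z_c; mantle fills any gap and the z_c terms cancel.
Column 1: 2.17×2880 + 32×2680 + (z_c − 34.17)×3360
Column 2: 1.29×0 + x×2740 + (z_c − 1.29 − 0 − x)×3360
The z_c×3360 term appears on both sides and cancels. Collect the known terms of each column as K = Σ(ρt)_known − 3360 × (depth of known layers): K_1 = 92009.6 − 3360×34.17 = −22801.6; K_2 = 0 − 3360×(1.29 + 0) = −4334.4.
Balance: K_1 = K_2 − x×(3360 − 2740), so x = (K_2 − K_1)/(3360 − 2740) = 18467.2/620 = 29.8 km.

29.8 km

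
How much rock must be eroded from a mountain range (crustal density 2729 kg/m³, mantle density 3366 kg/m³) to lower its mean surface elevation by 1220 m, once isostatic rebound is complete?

Net drop Δ = e − u = e − e ρ_c/ρ_m = e (ρ_m − ρ_c)/ρ_m.
e = Δ ρ_m/(ρ_m − ρ_c) = 1220 m × 3366/637 = 6450 m.

6450 m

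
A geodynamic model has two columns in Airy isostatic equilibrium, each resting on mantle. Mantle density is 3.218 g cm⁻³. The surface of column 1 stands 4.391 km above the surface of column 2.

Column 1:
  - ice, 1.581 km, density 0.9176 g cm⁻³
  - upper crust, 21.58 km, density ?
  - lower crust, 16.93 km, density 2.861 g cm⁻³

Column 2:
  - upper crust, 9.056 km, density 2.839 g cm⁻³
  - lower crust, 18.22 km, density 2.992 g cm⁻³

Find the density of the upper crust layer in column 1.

Take the compensation level at the base of the deeper column (depth z_c below the surface of column 1) and equate Σ ρ_i t_i down to z_c; mantle fills any gap and the z_c terms cancel.
Column 1: 1.581×0.9176 + 21.58×ρ + 16.93×2.861 + (z_c − 40.091)×3.218
Column 2: 4.391×0 + 9.056×2.839 + 18.22×2.992 + (z_c − 4.391 − 27.276)×3.218
The z_c×3.218 term appears on both sides and cancels. Collect the known terms of each column as K = Σ(ρt)_known − 3.218 × (depth of known layers): K_1 = 49.8874556 − 3.218×40.091 = −79.1253824; K_2 = 80.224224 − 3.218×(4.391 + 27.276) = −21.680182.
Balance: K_1 + 21.58×ρ = K_2, so ρ = (K_2 − K_1)/21.58 = 57.4452/21.58 = 2.66 g cm⁻³.

2.66 g cm⁻³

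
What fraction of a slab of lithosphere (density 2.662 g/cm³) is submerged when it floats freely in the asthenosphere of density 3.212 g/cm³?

Submerged fraction = ρ_obj/ρ_fluid = 2.662/3.212 = 0.829.

0.829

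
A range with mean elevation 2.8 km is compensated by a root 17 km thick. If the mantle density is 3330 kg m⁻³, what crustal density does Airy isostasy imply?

2860 kg m⁻³

ρ_c h = (ρ_m − ρ_c) r → ρ_c (h + r) = ρ_m r → ρ_c = ρ_m r / (h + r).
ρ_c = 3330 × 17 km / (2.8 km + 17 km) = 2860 kg m⁻³.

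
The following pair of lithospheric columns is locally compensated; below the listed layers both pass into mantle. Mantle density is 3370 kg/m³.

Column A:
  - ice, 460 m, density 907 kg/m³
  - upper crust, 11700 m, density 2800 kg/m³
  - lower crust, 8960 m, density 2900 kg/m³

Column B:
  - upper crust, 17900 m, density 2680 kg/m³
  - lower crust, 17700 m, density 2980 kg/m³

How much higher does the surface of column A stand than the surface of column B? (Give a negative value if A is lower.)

−2150 m

For any compensation level in the mantle, the mantle terms cancel and isostasy reduces to e = (Σt_A − Σt_B) − (Σ(ρt)_A − Σ(ρt)_B) / ρ_m.
Σt_A = 21120 m; Σt_B = 35600 m; Σ(ρt)_A = 59161220; Σ(ρt)_B = 100718000 (in m·kg/m³).
e = (21120 − 35600) − (59161220 − 100718000) / 3370 = −2150 m.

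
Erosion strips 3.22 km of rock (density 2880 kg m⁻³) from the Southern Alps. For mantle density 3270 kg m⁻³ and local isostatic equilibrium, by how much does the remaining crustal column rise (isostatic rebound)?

Unloading: uplift u = e ρ_c/ρ_m = 3.22 km × 2880/3270 = 2.84 km.

2.84 km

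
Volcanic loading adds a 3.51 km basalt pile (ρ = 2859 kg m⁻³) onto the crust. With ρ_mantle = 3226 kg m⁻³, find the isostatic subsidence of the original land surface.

Subaerial loading: s = t ρ_load / ρ_m.
s = 3.51 km × 2859/3226 = 3.11 km.

3.11 km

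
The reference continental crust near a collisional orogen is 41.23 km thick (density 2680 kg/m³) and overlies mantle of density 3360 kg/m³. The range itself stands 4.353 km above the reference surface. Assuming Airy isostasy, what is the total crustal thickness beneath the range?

Root depth r = h ρ_c / (ρ_m − ρ_c) = 4.353 km × 2680 / 680 = 17.16 km.
Total thickness = T + h + r = 41.23 km + 4.353 km + 17.16 km = 62.7 km.

62.7 km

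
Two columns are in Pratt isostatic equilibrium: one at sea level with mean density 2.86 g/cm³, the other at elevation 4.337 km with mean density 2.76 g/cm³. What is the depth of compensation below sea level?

120 km

ρ_ref D = ρ (D + h) → D (ρ_ref − ρ) = ρ h.
D = ρ h/(ρ_ref − ρ) = 2.76 × 4.337 km/(2.86 − 2.76) = 120 km.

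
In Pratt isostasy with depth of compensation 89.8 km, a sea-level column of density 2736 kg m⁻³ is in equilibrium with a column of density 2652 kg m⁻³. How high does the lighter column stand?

ρ_ref D = ρ (D + h) → h = D (ρ_ref − ρ)/ρ.
h = 89.8 km × (2736 − 2652)/2652 = 2.84 km.

2.84 km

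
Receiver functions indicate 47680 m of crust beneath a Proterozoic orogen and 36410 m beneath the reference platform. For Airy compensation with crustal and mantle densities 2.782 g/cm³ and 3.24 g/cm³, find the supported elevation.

Excess crust Δ = 47680 m − 36410 m = 11270 m, split between elevation h and root r with h + r = Δ.
Airy balance ρ_c h = (ρ_m − ρ_c) r gives r = h ρ_c/(ρ_m − ρ_c), so h (1 + ρ_c/(ρ_m − ρ_c)) = Δ, i.e. h = Δ (ρ_m − ρ_c)/ρ_m.
h = 11270 m × 0.458/3.24 = 1590 m.

1590 m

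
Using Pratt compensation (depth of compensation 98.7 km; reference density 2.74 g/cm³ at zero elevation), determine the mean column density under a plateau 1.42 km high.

Pratt balance: ρ_ref D = ρ (D + h).
ρ = ρ_ref D/(D + h) = 2.74 × 98.7 km/(98.7 km + 1.42 km) = 2.7 g/cm³.

2.7 g/cm³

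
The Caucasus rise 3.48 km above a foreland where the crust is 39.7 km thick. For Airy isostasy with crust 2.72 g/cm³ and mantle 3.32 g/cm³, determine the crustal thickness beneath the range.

Root depth r = h ρ_c / (ρ_m − ρ_c) = 3.48 km × 2.72 / 0.6 = 15.78 km.
Total thickness = T + h + r = 39.7 km + 3.48 km + 15.78 km = 59 km.

59 km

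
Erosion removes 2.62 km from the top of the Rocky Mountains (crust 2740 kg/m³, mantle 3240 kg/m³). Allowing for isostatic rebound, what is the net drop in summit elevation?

Rebound u = e ρ_c/ρ_m = 2.62 km × 2740/3240 = 2.216 km.
Net surface drop = e − u = 2.62 km − 2.216 km = e (ρ_m − ρ_c)/ρ_m = 0.404 km.

0.404 km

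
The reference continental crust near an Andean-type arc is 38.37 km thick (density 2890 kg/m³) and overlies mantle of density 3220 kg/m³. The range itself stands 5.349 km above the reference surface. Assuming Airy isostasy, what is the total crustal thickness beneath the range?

90.6 km

Root depth r = h ρ_c / (ρ_m − ρ_c) = 5.349 km × 2890 / 330 = 46.84 km.
Total thickness = T + h + r = 38.37 km + 5.349 km + 46.84 km = 90.6 km.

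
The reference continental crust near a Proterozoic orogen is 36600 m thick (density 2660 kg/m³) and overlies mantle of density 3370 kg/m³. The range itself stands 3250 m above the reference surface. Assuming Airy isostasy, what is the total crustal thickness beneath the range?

52000 m

Root depth r = h ρ_c / (ρ_m − ρ_c) = 3250 m × 2660 / 710 = 12180 m.
Total thickness = T + h + r = 36600 m + 3250 m + 12180 m = 52000 m.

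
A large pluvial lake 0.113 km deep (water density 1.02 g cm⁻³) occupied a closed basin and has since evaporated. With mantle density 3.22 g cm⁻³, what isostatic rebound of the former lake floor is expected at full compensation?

u = d ρ_w/ρ_m = 0.113 km × 1.02/3.22 = 0.0358 km.

0.0358 km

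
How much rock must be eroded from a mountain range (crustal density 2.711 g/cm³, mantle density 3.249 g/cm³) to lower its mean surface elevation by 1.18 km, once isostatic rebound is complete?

7.13 km

Net drop Δ = e − u = e − e ρ_c/ρ_m = e (ρ_m − ρ_c)/ρ_m.
e = Δ ρ_m/(ρ_m − ρ_c) = 1.18 km × 3.249/0.538 = 7.13 km.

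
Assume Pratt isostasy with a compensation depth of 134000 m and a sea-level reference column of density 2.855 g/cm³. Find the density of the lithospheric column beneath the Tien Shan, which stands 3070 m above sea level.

Pratt balance: ρ_ref D = ρ (D + h).
ρ = ρ_ref D/(D + h) = 2.855 × 134000 m/(134000 m + 3070 m) = 2.79 g/cm³.

2.79 g/cm³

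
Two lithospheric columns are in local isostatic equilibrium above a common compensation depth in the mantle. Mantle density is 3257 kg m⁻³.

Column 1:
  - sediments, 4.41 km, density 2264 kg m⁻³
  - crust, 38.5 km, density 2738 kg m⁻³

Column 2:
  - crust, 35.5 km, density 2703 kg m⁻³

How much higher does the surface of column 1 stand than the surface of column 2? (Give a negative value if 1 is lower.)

1.44 km

For any compensation level in the mantle, the mantle terms cancel and isostasy reduces to e = (Σt_1 − Σt_2) − (Σ(ρt)_1 − Σ(ρt)_2) / ρ_m.
Σt_1 = 42.91 km; Σt_2 = 35.5 km; Σ(ρt)_1 = 115397.24; Σ(ρt)_2 = 95956.5 (in km·kg m⁻³).
e = (42.91 − 35.5) − (115397.24 − 95956.5) / 3257 = 1.44 km.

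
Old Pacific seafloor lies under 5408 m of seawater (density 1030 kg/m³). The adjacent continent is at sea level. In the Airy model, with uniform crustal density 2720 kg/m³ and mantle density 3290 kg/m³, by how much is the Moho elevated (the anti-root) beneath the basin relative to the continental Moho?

Isostatic balance requires: replacing crust with seawater at the top is compensated by replacing crust with mantle at the base: d (ρ_c − ρ_w) = a (ρ_m − ρ_c).
a = d (ρ_c − ρ_w)/(ρ_m − ρ_c) = 5408 m × 1690/570 = 16000 m.

16000 m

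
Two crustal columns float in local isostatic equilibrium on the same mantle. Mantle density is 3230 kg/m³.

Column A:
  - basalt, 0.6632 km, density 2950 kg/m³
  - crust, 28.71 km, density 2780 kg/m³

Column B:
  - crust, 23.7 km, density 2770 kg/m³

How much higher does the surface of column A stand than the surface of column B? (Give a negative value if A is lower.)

0.682 km

For any compensation level in the mantle, the mantle terms cancel and isostasy reduces to e = (Σt_A − Σt_B) − (Σ(ρt)_A − Σ(ρt)_B) / ρ_m.
Σt_A = 29.3732 km; Σt_B = 23.7 km; Σ(ρt)_A = 81770.24; Σ(ρt)_B = 65649 (in km·kg/m³).
e = (29.3732 − 23.7) − (81770.24 − 65649) / 3230 = 0.682 km.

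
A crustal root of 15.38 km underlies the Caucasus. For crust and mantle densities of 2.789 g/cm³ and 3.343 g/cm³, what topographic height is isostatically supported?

3.06 km

Balancing pressure at the compensation depth: ρ_c h = (ρ_m − ρ_c) r.
h = r (ρ_m − ρ_c) / ρ_c = 15.38 km × (3.343 − 2.789) / 2.789 = 3.06 km.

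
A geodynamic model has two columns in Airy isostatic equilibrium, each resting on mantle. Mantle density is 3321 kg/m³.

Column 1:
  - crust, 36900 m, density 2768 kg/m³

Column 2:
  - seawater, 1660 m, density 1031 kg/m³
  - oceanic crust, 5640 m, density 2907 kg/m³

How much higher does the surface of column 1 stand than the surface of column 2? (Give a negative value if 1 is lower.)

4300 m

For any compensation level in the mantle, the mantle terms cancel and isostasy reduces to e = (Σt_1 − Σt_2) − (Σ(ρt)_1 − Σ(ρt)_2) / ρ_m.
Σt_1 = 36900 m; Σt_2 = 7300 m; Σ(ρt)_1 = 102139200; Σ(ρt)_2 = 18106940 (in m·kg/m³).
e = (36900 − 7300) − (102139200 − 18106940) / 3321 = 4300 m.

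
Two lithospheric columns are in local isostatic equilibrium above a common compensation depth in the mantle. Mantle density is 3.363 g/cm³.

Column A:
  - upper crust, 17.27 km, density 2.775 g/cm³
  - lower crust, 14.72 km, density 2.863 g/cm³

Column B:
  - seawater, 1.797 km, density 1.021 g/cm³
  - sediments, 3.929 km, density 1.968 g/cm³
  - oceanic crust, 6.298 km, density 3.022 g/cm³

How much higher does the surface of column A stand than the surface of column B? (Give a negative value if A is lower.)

1.69 km

For any compensation level in the mantle, the mantle terms cancel and isostasy reduces to e = (Σt_A − Σt_B) − (Σ(ρt)_A − Σ(ρt)_B) / ρ_m.
Σt_A = 31.99 km; Σt_B = 12.024 km; Σ(ρt)_A = 90.06761; Σ(ρt)_B = 28.599565 (in km·g/cm³).
e = (31.99 − 12.024) − (90.06761 − 28.599565) / 3.363 = 1.69 km.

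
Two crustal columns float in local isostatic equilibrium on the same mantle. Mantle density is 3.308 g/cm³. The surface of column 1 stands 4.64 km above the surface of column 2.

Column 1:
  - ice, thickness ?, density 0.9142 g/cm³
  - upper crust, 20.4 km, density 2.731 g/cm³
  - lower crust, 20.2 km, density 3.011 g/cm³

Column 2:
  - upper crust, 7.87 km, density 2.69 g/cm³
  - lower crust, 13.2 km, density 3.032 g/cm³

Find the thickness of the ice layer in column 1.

2.54 km

Take the compensation level at the base of the deeper column (depth z_c below the surface of column 1) and equate Σ ρ_i t_i down to z_c; mantle fills any gap and the z_c terms cancel.
Column 1: x×0.9142 + 20.4×2.731 + 20.2×3.011 + (z_c − 40.6 − x)×3.308
Column 2: 4.64×0 + 7.87×2.69 + 13.2×3.032 + (z_c − 4.64 − 21.07)×3.308
The z_c×3.308 term appears on both sides and cancels. Collect the known terms of each column as K = Σ(ρt)_known − 3.308 × (depth of known layers): K_1 = 116.5346 − 3.308×40.6 = −17.7702; K_2 = 61.1927 − 3.308×(4.64 + 21.07) = −23.85598.
Balance: K_1 − x×(3.308 − 0.9142) = K_2, so x = (K_1 − K_2)/(3.308 − 0.9142) = 6.08578/2.3938 = 2.54 km.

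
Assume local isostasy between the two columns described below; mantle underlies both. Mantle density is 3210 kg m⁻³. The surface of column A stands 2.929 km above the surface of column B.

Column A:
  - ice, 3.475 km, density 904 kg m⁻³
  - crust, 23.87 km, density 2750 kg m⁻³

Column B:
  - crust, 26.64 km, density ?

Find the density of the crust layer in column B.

2850 kg m⁻³

Take the compensation level at the base of the deeper column (depth z_c below the surface of column A) and equate Σ ρ_i t_i down to z_c; mantle fills any gap and the z_c terms cancel.
Column A: 3.475×904 + 23.87×2750 + (z_c − 27.345)×3210
Column B: 2.929×0 + 26.64×ρ + (z_c − 2.929 − 26.64)×3210
The z_c×3210 term appears on both sides and cancels. Collect the known terms of each column as K = Σ(ρt)_known − 3210 × (depth of known layers): K_A = 68783.9 − 3210×27.345 = −18993.55; K_B = 0 − 3210×(2.929 + 26.64) = −94916.49.
Balance: K_A = K_B + 26.64×ρ, so ρ = (K_A − K_B)/26.64 = 75922.9/26.64 = 2850 kg m⁻³.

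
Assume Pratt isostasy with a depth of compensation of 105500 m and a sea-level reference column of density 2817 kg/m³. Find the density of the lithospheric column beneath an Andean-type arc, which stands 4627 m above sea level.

Pratt balance: ρ_ref D = ρ (D + h).
ρ = ρ_ref D/(D + h) = 2817 × 105500 m/(105500 m + 4627 m) = 2700 kg/m³.

2700 kg/m³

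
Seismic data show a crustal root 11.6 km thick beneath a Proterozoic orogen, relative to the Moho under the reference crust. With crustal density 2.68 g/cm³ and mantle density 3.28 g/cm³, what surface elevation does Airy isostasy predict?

2.6 km

Equating mass per unit area of the two columns: ρ_c h = (ρ_m − ρ_c) r.
h = r (ρ_m − ρ_c) / ρ_c = 11.6 km × (3.28 − 2.68) / 2.68 = 2.6 km.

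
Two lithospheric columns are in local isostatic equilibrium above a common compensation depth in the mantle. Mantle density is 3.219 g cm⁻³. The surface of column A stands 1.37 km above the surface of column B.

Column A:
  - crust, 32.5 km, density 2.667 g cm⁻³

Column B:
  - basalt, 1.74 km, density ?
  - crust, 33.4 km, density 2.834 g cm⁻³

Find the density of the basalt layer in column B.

2.83 g cm⁻³

Take the compensation level at the base of the deeper column (depth z_c below the surface of column A) and equate Σ ρ_i t_i down to z_c; mantle fills any gap and the z_c terms cancel.
Column A: 32.5×2.667 + (z_c − 32.5)×3.219
Column B: 1.37×0 + 1.74×ρ + 33.4×2.834 + (z_c − 1.37 − 35.14)×3.219
The z_c×3.219 term appears on both sides and cancels. Collect the known terms of each column as K = Σ(ρt)_known − 3.219 × (depth of known layers): K_A = 86.6775 − 3.219×32.5 = −17.94; K_B = 94.6556 − 3.219×(1.37 + 35.14) = −22.87009.
Balance: K_A = K_B + 1.74×ρ, so ρ = (K_A − K_B)/1.74 = 4.93009/1.74 = 2.83 g cm⁻³.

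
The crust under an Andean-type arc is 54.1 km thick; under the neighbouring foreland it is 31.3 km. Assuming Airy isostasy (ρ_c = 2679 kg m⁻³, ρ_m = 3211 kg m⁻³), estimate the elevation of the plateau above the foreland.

Excess crust Δ = 54.1 km − 31.3 km = 22.8 km, split between elevation h and root r with h + r = Δ.
Airy balance ρ_c h = (ρ_m − ρ_c) r gives r = h ρ_c/(ρ_m − ρ_c), so h (1 + ρ_c/(ρ_m − ρ_c)) = Δ, i.e. h = Δ (ρ_m − ρ_c)/ρ_m.
h = 22.8 km × 532/3211 = 3.78 km.

3.78 km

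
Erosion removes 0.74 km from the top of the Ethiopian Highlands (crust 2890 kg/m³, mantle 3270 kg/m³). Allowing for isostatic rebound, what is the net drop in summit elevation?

0.086 km

Rebound u = e ρ_c/ρ_m = 0.74 km × 2890/3270 = 0.654 km.
Net surface drop = e − u = 0.74 km − 0.654 km = e (ρ_m − ρ_c)/ρ_m = 0.086 km.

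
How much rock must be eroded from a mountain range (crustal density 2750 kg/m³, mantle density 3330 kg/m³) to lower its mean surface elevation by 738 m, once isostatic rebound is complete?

Net drop Δ = e − u = e − e ρ_c/ρ_m = e (ρ_m − ρ_c)/ρ_m.
e = Δ ρ_m/(ρ_m − ρ_c) = 738 m × 3330/580 = 4240 m.

4240 m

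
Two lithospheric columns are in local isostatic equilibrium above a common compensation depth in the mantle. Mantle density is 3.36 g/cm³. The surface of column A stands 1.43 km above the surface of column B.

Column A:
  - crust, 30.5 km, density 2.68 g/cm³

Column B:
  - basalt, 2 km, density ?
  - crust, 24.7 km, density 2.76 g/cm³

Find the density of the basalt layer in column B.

Take the compensation level at the base of the deeper column (depth z_c below the surface of column A) and equate Σ ρ_i t_i down to z_c; mantle fills any gap and the z_c terms cancel.
Column A: 30.5×2.68 + (z_c − 30.5)×3.36
Column B: 1.43×0 + 2×ρ + 24.7×2.76 + (z_c − 1.43 − 26.7)×3.36
The z_c×3.36 term appears on both sides and cancels. Collect the known terms of each column as K = Σ(ρt)_known − 3.36 × (depth of known layers): K_A = 81.74 − 3.36×30.5 = −20.74; K_B = 68.172 − 3.36×(1.43 + 26.7) = −26.3448.
Balance: K_A = K_B + 2×ρ, so ρ = (K_A − K_B)/2 = 5.6048/2 = 2.8 g/cm³.

2.8 g/cm³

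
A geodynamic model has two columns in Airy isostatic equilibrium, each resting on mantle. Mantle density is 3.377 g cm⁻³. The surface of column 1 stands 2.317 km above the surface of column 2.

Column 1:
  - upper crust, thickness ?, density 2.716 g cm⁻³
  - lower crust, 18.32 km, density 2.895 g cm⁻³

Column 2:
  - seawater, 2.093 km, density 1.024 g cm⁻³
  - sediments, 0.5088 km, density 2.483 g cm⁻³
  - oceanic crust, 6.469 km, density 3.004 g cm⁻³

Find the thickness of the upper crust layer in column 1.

10.3 km

Take the compensation level at the base of the deeper column (depth z_c below the surface of column 1) and equate Σ ρ_i t_i down to z_c; mantle fills any gap and the z_c terms cancel.
Column 1: x×2.716 + 18.32×2.895 + (z_c − 18.32 − x)×3.377
Column 2: 2.317×0 + 2.093×1.024 + 0.5088×2.483 + 6.469×3.004 + (z_c − 2.317 − 9.0708)×3.377
The z_c×3.377 term appears on both sides and cancels. Collect the known terms of each column as K = Σ(ρt)_known − 3.377 × (depth of known layers): K_1 = 53.0364 − 3.377×18.32 = −8.83024; K_2 = 22.8394584 − 3.377×(2.317 + 9.0708) = −15.6171422.
Balance: K_1 − x×(3.377 − 2.716) = K_2, so x = (K_1 − K_2)/(3.377 − 2.716) = 6.7869/0.661 = 10.3 km.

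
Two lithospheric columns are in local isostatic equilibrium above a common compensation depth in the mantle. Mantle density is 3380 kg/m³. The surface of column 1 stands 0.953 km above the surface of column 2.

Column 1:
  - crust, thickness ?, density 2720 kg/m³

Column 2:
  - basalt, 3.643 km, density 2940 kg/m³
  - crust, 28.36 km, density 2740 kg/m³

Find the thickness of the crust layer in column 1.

Take the compensation level at the base of the deeper column (depth z_c below the surface of column 1) and equate Σ ρ_i t_i down to z_c; mantle fills any gap and the z_c terms cancel.
Column 1: x×2720 + (z_c − 0 − x)×3380
Column 2: 0.953×0 + 3.643×2940 + 28.36×2740 + (z_c − 0.953 − 32.003)×3380
The z_c×3380 term appears on both sides and cancels. Collect the known terms of each column as K = Σ(ρt)_known − 3380 × (depth of known layers): K_1 = 0 − 3380×0 = 0; K_2 = 88416.82 − 3380×(0.953 + 32.003) = −22974.46.
Balance: K_1 − x×(3380 − 2720) = K_2, so x = (K_1 − K_2)/(3380 − 2720) = 22974.5/660 = 34.8 km.

34.8 km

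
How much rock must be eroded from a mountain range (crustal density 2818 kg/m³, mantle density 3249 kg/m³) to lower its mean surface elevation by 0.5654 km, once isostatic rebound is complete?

4.26 km

Net drop Δ = e − u = e − e ρ_c/ρ_m = e (ρ_m − ρ_c)/ρ_m.
e = Δ ρ_m/(ρ_m − ρ_c) = 0.5654 km × 3249/431 = 4.26 km.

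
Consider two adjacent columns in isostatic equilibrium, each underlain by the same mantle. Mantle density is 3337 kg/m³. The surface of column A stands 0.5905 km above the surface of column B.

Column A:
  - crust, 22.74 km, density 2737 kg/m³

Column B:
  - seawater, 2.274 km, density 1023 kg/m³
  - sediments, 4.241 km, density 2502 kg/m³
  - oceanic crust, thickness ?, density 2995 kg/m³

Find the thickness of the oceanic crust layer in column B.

Take the compensation level at the base of the deeper column (depth z_c below the surface of column A) and equate Σ ρ_i t_i down to z_c; mantle fills any gap and the z_c terms cancel.
Column A: 22.74×2737 + (z_c − 22.74)×3337
Column B: 0.5905×0 + 2.274×1023 + 4.241×2502 + x×2995 + (z_c − 0.5905 − 6.515 − x)×3337
The z_c×3337 term appears on both sides and cancels. Collect the known terms of each column as K = Σ(ρt)_known − 3337 × (depth of known layers): K_A = 62239.38 − 3337×22.74 = −13644; K_B = 12937.284 − 3337×(0.5905 + 6.515) = −10773.7695.
Balance: K_A = K_B − x×(3337 − 2995), so x = (K_B − K_A)/(3337 − 2995) = 2870.23/342 = 8.39 km.

8.39 km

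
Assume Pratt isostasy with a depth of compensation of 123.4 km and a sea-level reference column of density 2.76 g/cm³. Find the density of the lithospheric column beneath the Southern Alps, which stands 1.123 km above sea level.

2.74 g/cm³

Pratt balance: ρ_ref D = ρ (D + h).
ρ = ρ_ref D/(D + h) = 2.76 × 123.4 km/(123.4 km + 1.123 km) = 2.74 g/cm³.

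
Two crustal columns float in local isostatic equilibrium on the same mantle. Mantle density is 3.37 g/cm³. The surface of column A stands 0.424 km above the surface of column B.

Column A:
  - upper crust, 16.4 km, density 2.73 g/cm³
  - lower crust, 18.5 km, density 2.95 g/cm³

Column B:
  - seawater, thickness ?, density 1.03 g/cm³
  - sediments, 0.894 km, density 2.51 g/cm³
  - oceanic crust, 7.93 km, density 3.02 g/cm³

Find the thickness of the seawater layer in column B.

Take the compensation level at the base of the deeper column (depth z_c below the surface of column A) and equate Σ ρ_i t_i down to z_c; mantle fills any gap and the z_c terms cancel.
Column A: 16.4×2.73 + 18.5×2.95 + (z_c − 34.9)×3.37
Column B: 0.424×0 + x×1.03 + 0.894×2.51 + 7.93×3.02 + (z_c − 0.424 − 8.824 − x)×3.37
The z_c×3.37 term appears on both sides and cancels. Collect the known terms of each column as K = Σ(ρt)_known − 3.37 × (depth of known layers): K_A = 99.347 − 3.37×34.9 = −18.266; K_B = 26.19254 − 3.37×(0.424 + 8.824) = −4.97322.
Balance: K_A = K_B − x×(3.37 − 1.03), so x = (K_B − K_A)/(3.37 − 1.03) = 13.2928/2.34 = 5.68 km.

5.68 km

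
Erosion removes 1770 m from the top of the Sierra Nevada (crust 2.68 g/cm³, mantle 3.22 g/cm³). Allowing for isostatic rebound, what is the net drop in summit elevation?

297 m

Rebound u = e ρ_c/ρ_m = 1770 m × 2.68/3.22 = 1473 m.
Net surface drop = e − u = 1770 m − 1473 m = e (ρ_m − ρ_c)/ρ_m = 297 m.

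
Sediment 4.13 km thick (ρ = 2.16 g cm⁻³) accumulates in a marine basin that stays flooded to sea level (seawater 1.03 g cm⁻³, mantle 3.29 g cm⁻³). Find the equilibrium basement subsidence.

Submarine loading: the sediment displaces seawater, and the subsidence is in turn flooded, so s (ρ_m − ρ_w) = t (ρ_sed − ρ_w).
s = 4.13 km × (2.16 − 1.03) / (3.29 − 1.03) = 2.06 km.

2.06 km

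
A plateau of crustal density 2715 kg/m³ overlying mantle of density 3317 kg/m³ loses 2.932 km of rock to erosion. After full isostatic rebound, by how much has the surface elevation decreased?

0.532 km

Rebound u = e ρ_c/ρ_m = 2.932 km × 2715/3317 = 2.4 km.
Net surface drop = e − u = 2.932 km − 2.4 km = e (ρ_m − ρ_c)/ρ_m = 0.532 km.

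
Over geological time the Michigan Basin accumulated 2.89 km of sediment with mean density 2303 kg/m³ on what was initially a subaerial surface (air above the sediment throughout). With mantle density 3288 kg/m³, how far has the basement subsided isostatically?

2.02 km

Subaerial load: s = t ρ_sed / ρ_m = 2.89 km × 2303/3288 = 2.02 km.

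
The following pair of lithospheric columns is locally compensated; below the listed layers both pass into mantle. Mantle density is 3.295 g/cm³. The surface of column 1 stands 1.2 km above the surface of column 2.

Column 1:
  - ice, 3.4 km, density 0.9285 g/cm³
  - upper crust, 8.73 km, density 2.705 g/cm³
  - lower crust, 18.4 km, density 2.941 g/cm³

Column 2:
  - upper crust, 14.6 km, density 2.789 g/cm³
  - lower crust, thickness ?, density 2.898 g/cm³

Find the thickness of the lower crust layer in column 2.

21.1 km

Take the compensation level at the base of the deeper column (depth z_c below the surface of column 1) and equate Σ ρ_i t_i down to z_c; mantle fills any gap and the z_c terms cancel.
Column 1: 3.4×0.9285 + 8.73×2.705 + 18.4×2.941 + (z_c − 30.53)×3.295
Column 2: 1.2×0 + 14.6×2.789 + x×2.898 + (z_c − 1.2 − 14.6 − x)×3.295
The z_c×3.295 term appears on both sides and cancels. Collect the known terms of each column as K = Σ(ρt)_known − 3.295 × (depth of known layers): K_1 = 80.88595 − 3.295×30.53 = −19.7104; K_2 = 40.7194 − 3.295×(1.2 + 14.6) = −11.3416.
Balance: K_1 = K_2 − x×(3.295 − 2.898), so x = (K_2 − K_1)/(3.295 − 2.898) = 8.3688/0.397 = 21.1 km.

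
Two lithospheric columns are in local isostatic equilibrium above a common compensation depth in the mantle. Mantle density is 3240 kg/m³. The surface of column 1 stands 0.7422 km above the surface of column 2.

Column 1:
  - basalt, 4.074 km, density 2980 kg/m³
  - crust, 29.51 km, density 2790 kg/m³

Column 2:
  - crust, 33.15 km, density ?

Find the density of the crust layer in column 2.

2880 kg/m³

Take the compensation level at the base of the deeper column (depth z_c below the surface of column 1) and equate Σ ρ_i t_i down to z_c; mantle fills any gap and the z_c terms cancel.
Column 1: 4.074×2980 + 29.51×2790 + (z_c − 33.584)×3240
Column 2: 0.7422×0 + 33.15×ρ + (z_c − 0.7422 − 33.15)×3240
The z_c×3240 term appears on both sides and cancels. Collect the known terms of each column as K = Σ(ρt)_known − 3240 × (depth of known layers): K_1 = 94473.42 − 3240×33.584 = −14338.74; K_2 = 0 − 3240×(0.7422 + 33.15) = −109810.728.
Balance: K_1 = K_2 + 33.15×ρ, so ρ = (K_1 − K_2)/33.15 = 95472/33.15 = 2880 kg/m³.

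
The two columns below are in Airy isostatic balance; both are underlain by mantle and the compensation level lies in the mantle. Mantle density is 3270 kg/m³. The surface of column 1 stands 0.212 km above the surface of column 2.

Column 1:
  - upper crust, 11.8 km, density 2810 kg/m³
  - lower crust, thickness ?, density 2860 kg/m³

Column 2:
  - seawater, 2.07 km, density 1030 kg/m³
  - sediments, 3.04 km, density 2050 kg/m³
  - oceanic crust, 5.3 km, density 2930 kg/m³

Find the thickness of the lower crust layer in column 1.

13.2 km

Take the compensation level at the base of the deeper column (depth z_c below the surface of column 1) and equate Σ ρ_i t_i down to z_c; mantle fills any gap and the z_c terms cancel.
Column 1: 11.8×2810 + x×2860 + (z_c − 11.8 − x)×3270
Column 2: 0.212×0 + 2.07×1030 + 3.04×2050 + 5.3×2930 + (z_c − 0.212 − 10.41)×3270
The z_c×3270 term appears on both sides and cancels. Collect the known terms of each column as K = Σ(ρt)_known − 3270 × (depth of known layers): K_1 = 33158 − 3270×11.8 = −5428; K_2 = 23893.1 − 3270×(0.212 + 10.41) = −10840.84.
Balance: K_1 − x×(3270 − 2860) = K_2, so x = (K_1 − K_2)/(3270 − 2860) = 5412.84/410 = 13.2 km.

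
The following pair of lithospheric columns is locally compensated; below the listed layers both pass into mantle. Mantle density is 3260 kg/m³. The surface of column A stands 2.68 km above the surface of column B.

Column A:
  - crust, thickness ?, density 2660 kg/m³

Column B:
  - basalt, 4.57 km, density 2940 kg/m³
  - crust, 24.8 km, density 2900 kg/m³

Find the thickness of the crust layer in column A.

31.9 km

Take the compensation level at the base of the deeper column (depth z_c below the surface of column A) and equate Σ ρ_i t_i down to z_c; mantle fills any gap and the z_c terms cancel.
Column A: x×2660 + (z_c − 0 − x)×3260
Column B: 2.68×0 + 4.57×2940 + 24.8×2900 + (z_c − 2.68 − 29.37)×3260
The z_c×3260 term appears on both sides and cancels. Collect the known terms of each column as K = Σ(ρt)_known − 3260 × (depth of known layers): K_A = 0 − 3260×0 = 0; K_B = 85355.8 − 3260×(2.68 + 29.37) = −19127.2.
Balance: K_A − x×(3260 − 2660) = K_B, so x = (K_A − K_B)/(3260 − 2660) = 19127.2/600 = 31.9 km.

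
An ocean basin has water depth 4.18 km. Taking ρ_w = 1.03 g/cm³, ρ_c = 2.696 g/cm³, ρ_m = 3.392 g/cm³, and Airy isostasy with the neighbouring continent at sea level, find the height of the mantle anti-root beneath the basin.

By Archimedes' principle applied to the lithosphere: replacing crust with seawater at the top is compensated by replacing crust with mantle at the base: d (ρ_c − ρ_w) = a (ρ_m − ρ_c).
a = d (ρ_c − ρ_w)/(ρ_m − ρ_c) = 4.18 km × 1.666/0.696 = 10 km.

10 km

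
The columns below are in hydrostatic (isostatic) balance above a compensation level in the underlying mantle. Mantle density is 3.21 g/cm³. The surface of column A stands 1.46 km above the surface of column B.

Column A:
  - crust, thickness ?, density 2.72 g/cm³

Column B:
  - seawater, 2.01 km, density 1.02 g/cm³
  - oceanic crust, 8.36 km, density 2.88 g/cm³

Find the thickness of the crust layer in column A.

24.2 km

Take the compensation level at the base of the deeper column (depth z_c below the surface of column A) and equate Σ ρ_i t_i down to z_c; mantle fills any gap and the z_c terms cancel.
Column A: x×2.72 + (z_c − 0 − x)×3.21
Column B: 1.46×0 + 2.01×1.02 + 8.36×2.88 + (z_c − 1.46 − 10.37)×3.21
The z_c×3.21 term appears on both sides and cancels. Collect the known terms of each column as K = Σ(ρt)_known − 3.21 × (depth of known layers): K_A = 0 − 3.21×0 = 0; K_B = 26.127 − 3.21×(1.46 + 10.37) = −11.8473.
Balance: K_A − x×(3.21 − 2.72) = K_B, so x = (K_A − K_B)/(3.21 − 2.72) = 11.8473/0.49 = 24.2 km.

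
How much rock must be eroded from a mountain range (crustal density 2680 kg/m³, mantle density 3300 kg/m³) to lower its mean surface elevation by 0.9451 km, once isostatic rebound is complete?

5.03 km

Net drop Δ = e − u = e − e ρ_c/ρ_m = e (ρ_m − ρ_c)/ρ_m.
e = Δ ρ_m/(ρ_m − ρ_c) = 0.9451 km × 3300/620 = 5.03 km.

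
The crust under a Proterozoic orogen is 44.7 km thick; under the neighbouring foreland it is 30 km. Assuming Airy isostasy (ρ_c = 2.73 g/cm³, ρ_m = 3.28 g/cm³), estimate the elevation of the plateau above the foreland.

Excess crust Δ = 44.7 km − 30 km = 14.7 km, split between elevation h and root r with h + r = Δ.
Airy balance ρ_c h = (ρ_m − ρ_c) r gives r = h ρ_c/(ρ_m − ρ_c), so h (1 + ρ_c/(ρ_m − ρ_c)) = Δ, i.e. h = Δ (ρ_m − ρ_c)/ρ_m.
h = 14.7 km × 0.55/3.28 = 2.46 km.

2.46 km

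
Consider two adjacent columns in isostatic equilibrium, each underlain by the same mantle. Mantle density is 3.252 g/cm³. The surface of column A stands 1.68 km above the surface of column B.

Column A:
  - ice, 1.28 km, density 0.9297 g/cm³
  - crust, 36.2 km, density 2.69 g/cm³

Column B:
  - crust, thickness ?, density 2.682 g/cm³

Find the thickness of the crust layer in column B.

31.3 km

Take the compensation level at the base of the deeper column (depth z_c below the surface of column A) and equate Σ ρ_i t_i down to z_c; mantle fills any gap and the z_c terms cancel.
Column A: 1.28×0.9297 + 36.2×2.69 + (z_c − 37.48)×3.252
Column B: 1.68×0 + x×2.682 + (z_c − 1.68 − 0 − x)×3.252
The z_c×3.252 term appears on both sides and cancels. Collect the known terms of each column as K = Σ(ρt)_known − 3.252 × (depth of known layers): K_A = 98.568016 − 3.252×37.48 = −23.316944; K_B = 0 − 3.252×(1.68 + 0) = −5.46336.
Balance: K_A = K_B − x×(3.252 − 2.682), so x = (K_B − K_A)/(3.252 − 2.682) = 17.8536/0.57 = 31.3 km.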